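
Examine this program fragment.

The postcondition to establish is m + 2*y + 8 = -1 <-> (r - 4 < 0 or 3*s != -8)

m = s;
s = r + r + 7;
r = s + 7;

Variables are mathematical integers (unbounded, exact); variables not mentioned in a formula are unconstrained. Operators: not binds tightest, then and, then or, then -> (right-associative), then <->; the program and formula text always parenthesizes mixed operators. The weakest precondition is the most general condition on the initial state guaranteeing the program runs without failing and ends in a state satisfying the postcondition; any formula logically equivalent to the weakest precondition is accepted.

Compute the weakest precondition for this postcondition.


Working backward. After the program, the postcondition m + 2*y + 8 = -1 <-> (r - 4 < 0 or 3*s != -8) must hold; in canonical form it is m + 2*y = -9 <-> (r < 4 or 3*s != -8).
Before r := s + 7: m + 2*y = -9 <-> (s < -3 or 3*s != -8)
Before s := r + r + 7: m + 2*y = -9 <-> (2*r < -10 or 6*r != -29)
Before m := s: s + 2*y = -9 <-> (2*r < -10 or 6*r != -29)
Answer: WP = s + 2*y = -9 <-> (2*r < -10 or 6*r != -29)


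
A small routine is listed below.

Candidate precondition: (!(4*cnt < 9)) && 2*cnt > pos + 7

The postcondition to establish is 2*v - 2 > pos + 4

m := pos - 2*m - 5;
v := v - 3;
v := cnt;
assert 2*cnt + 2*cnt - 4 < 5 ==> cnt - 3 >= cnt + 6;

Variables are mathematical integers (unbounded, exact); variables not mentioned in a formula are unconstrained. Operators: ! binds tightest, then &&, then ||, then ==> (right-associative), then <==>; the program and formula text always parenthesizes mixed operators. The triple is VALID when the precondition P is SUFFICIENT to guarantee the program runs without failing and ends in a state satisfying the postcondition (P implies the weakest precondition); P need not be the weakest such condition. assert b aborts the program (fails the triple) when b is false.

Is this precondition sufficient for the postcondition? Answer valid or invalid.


Working backward. After the program, the postcondition 2*v - 2 > pos + 4 must hold; in canonical form it is 2*v > pos + 6.
Before assert 2*cnt + 2*cnt - 4 < 5 ==> cnt - 3 >= cnt + 6: (!(4*cnt < 9)) && 2*v > pos + 6
Before v := cnt: (!(4*cnt < 9)) && 2*cnt > pos + 6
Before v := v - 3: (!(4*cnt < 9)) && 2*cnt > pos + 6
Before m := pos - 2*m - 5: (!(4*cnt < 9)) && 2*cnt > pos + 6
The weakest precondition is (!(4*cnt < 9)) && 2*cnt > pos + 6.
Check whether (!(4*cnt < 9)) && 2*cnt > pos + 7 implies it.
Every state satisfying the precondition satisfies the weakest precondition: the implication holds.
Answer: valid


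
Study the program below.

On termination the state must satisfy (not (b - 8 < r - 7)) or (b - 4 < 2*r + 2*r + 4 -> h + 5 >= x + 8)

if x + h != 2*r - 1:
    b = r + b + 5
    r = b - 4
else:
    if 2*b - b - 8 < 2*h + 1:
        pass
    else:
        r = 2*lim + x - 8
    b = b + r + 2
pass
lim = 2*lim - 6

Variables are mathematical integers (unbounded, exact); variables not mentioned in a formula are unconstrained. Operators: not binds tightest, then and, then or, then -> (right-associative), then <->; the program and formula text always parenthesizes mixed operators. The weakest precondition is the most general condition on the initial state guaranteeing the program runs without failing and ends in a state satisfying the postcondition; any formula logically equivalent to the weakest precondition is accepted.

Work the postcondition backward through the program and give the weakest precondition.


Working backward. After the program, the postcondition (not (b - 8 < r - 7)) or (b - 4 < 2*r + 2*r + 4 -> h + 5 >= x + 8) must hold; in canonical form it is (not (b < r + 1)) or (b < 4*r + 8 -> h >= x + 3).
Before lim := 2*lim - 6: (not (b < r + 1)) or (b < 4*r + 8 -> h >= x + 3)
Before skip: (not (b < r + 1)) or (b < 4*r + 8 -> h >= x + 3)
Then branch requires true; else branch requires (b < 2*h + 9 -> ((not (b < -1)) or (b < 3*r + 6 -> h >= x + 3))) and ((not (b < 2*h + 9)) -> ((not (b < -1)) or (b < 6*lim + 3*x - 18 -> h >= x + 3))).
Before the if: (not (h + x != 2*r - 1)) -> ((b < 2*h + 9 -> ((not (b < -1)) or (b < 3*r + 6 -> h >= x + 3))) and ((not (b < 2*h + 9)) -> ((not (b < -1)) or (b < 6*lim + 3*x - 18 -> h >= x + 3))))
Answer: WP = (not (h + x != 2*r - 1)) -> ((b < 2*h + 9 -> ((not (b < -1)) or (b < 3*r + 6 -> h >= x + 3))) and ((not (b < 2*h + 9)) -> ((not (b < -1)) or (b < 6*lim + 3*x - 18 -> h >= x + 3))))


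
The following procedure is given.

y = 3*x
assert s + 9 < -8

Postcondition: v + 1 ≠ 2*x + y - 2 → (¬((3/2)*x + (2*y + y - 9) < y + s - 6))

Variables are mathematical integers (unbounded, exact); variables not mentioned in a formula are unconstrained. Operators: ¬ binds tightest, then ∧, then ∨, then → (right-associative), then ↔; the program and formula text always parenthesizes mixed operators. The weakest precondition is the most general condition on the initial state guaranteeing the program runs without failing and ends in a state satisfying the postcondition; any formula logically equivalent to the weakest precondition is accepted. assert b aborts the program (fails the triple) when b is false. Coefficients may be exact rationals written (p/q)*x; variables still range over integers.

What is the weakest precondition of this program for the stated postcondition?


Working backward. After the program, the postcondition v + 1 ≠ 2*x + y - 2 → (¬((3/2)*x + (2*y + y - 9) < y + s - 6)) must hold; in canonical form it is v ≠ 2*x + y - 3 → (¬((3/2)*x + 2*y < s + 3)).
Before assert s + 9 < -8: s < -17 ∧ (v ≠ 2*x + y - 3 → (¬((3/2)*x + 2*y < s + 3)))
Before y := 3*x: s < -17 ∧ (v ≠ 5*x - 3 → (¬((15/2)*x < s + 3)))
Answer: WP = s < -17 ∧ (v ≠ 5*x - 3 → (¬((15/2)*x < s + 3)))


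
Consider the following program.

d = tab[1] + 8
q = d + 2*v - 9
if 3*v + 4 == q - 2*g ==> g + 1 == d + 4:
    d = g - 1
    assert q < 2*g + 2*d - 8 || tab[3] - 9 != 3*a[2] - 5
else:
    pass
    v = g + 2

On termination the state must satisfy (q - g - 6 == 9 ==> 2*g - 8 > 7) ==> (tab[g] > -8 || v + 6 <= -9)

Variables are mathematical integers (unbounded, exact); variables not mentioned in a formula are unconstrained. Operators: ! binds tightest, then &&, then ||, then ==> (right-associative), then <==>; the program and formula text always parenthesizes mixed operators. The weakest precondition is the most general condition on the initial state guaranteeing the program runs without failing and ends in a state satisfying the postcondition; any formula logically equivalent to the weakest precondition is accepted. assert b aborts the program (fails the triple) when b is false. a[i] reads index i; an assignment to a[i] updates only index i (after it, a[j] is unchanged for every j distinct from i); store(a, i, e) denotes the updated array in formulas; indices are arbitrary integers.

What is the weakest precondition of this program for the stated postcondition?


Working backward. After the program, the postcondition (q - g - 6 == 9 ==> 2*g - 8 > 7) ==> (tab[g] > -8 || v + 6 <= -9) must hold; in canonical form it is (q == g + 15 ==> 2*g > 15) ==> (tab[g] > -8 || v <= -15).
Then branch requires (q < 4*g - 10 || tab[3] != 3*a[2] + 4) && ((q == g + 15 ==> 2*g > 15) ==> (tab[g] > -8 || v <= -15)); else branch requires (q == g + 15 ==> 2*g > 15) ==> (tab[g] > -8 || g <= -17).
Before the if: ((2*g + 3*v == q - 4 ==> g == d + 3) ==> ((q < 4*g - 10 || tab[3] != 3*a[2] + 4) && ((q == g + 15 ==> 2*g > 15) ==> (tab[g] > -8 || v <= -15)))) && ((!(2*g + 3*v == q - 4 ==> g == d + 3)) ==> ((q == g + 15 ==> 2*g > 15) ==> (tab[g] > -8 || g <= -17)))
Before q := d + 2*v - 9: ((2*g + v == d - 13 ==> g == d + 3) ==> ((d + 2*v < 4*g - 1 || tab[3] != 3*a[2] + 4) && ((d + 2*v == g + 24 ==> 2*g > 15) ==> (tab[g] > -8 || v <= -15)))) && ((!(2*g + v == d - 13 ==> g == d + 3)) ==> ((d + 2*v == g + 24 ==> 2*g > 15) ==> (tab[g] > -8 || g <= -17)))
Before d := tab[1] + 8: ((2*g + v == tab[1] - 5 ==> g == tab[1] + 11) ==> ((tab[1] + 2*v < 4*g - 9 || tab[3] != 3*a[2] + 4) && ((tab[1] + 2*v == g + 16 ==> 2*g > 15) ==> (tab[g] > -8 || v <= -15)))) && ((!(2*g + v == tab[1] - 5 ==> g == tab[1] + 11)) ==> ((tab[1] + 2*v == g + 16 ==> 2*g > 15) ==> (tab[g] > -8 || g <= -17)))
Answer: WP = ((2*g + v == tab[1] - 5 ==> g == tab[1] + 11) ==> ((tab[1] + 2*v < 4*g - 9 || tab[3] != 3*a[2] + 4) && ((tab[1] + 2*v == g + 16 ==> 2*g > 15) ==> (tab[g] > -8 || v <= -15)))) && ((!(2*g + v == tab[1] - 5 ==> g == tab[1] + 11)) ==> ((tab[1] + 2*v == g + 16 ==> 2*g > 15) ==> (tab[g] > -8 || g <= -17)))


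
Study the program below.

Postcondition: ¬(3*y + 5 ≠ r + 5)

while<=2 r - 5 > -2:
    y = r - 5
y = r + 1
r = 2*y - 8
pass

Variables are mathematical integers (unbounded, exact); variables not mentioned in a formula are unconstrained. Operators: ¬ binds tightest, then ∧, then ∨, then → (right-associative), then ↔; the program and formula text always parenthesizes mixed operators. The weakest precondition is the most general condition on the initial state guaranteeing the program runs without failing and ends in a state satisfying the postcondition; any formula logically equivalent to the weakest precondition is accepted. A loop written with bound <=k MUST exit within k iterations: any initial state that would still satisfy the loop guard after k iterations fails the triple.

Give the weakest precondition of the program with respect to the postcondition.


Working backward. After the program, the postcondition ¬(3*y + 5 ≠ r + 5) must hold; in canonical form it is ¬(3*y ≠ r).
Before skip: ¬(3*y ≠ r)
Before r := 2*y - 8: ¬(y ≠ -8)
Before y := r + 1: ¬(r ≠ -9)
Before the loop (bound <=2), unroll the exhaustion recursion (WP_0 = exit-now case; WP_j = one more guarded iteration, up to j = 2):
  WP_0: (¬(r > 3)) ∧ (¬(r ≠ -9))
  WP_1: (r > 3 → ((¬(r > 3)) ∧ (¬(r ≠ -9)))) ∧ ((¬(r > 3)) → (¬(r ≠ -9)))
  WP_2: (r > 3 → ((r > 3 → ((¬(r > 3)) ∧ (¬(r ≠ -9)))) ∧ ((¬(r > 3)) → (¬(r ≠ -9))))) ∧ ((¬(r > 3)) → (¬(r ≠ -9)))
So before the loop: (r > 3 → ((r > 3 → ((¬(r > 3)) ∧ (¬(r ≠ -9)))) ∧ ((¬(r > 3)) → (¬(r ≠ -9))))) ∧ ((¬(r > 3)) → (¬(r ≠ -9)))
Answer: WP = (r > 3 → ((r > 3 → ((¬(r > 3)) ∧ (¬(r ≠ -9)))) ∧ ((¬(r > 3)) → (¬(r ≠ -9))))) ∧ ((¬(r > 3)) → (¬(r ≠ -9)))


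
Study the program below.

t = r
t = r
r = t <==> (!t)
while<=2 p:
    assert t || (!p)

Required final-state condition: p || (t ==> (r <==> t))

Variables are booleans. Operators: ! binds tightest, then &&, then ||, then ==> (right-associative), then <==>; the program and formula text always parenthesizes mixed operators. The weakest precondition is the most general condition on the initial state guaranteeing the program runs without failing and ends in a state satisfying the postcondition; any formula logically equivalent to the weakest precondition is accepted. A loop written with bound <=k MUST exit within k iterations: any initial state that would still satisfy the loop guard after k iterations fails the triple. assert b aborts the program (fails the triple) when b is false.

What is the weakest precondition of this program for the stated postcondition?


Working backward. After the program, p || (t ==> (r <==> t)) must hold.
Before the loop (bound <=2), unroll the exhaustion recursion (WP_0 = exit-now case; WP_j = one more guarded iteration, up to j = 2):
  WP_0: (!p) && (p || (t ==> (r <==> t)))
  WP_1: (p ==> ((t || (!p)) && (!p) && (p || (t ==> (r <==> t))))) && ((!p) ==> (p || (t ==> (r <==> t))))
  WP_2: (p ==> ((t || (!p)) && (p ==> ((t || (!p)) && (!p) && (p || (t ==> (r <==> t))))) && ((!p) ==> (p || (t ==> (r <==> t)))))) && ((!p) ==> (p || (t ==> (r <==> t))))
So before the loop: (p ==> ((t || (!p)) && (p ==> ((t || (!p)) && (!p) && (p || (t ==> (r <==> t))))) && ((!p) ==> (p || (t ==> (r <==> t)))))) && ((!p) ==> (p || (t ==> (r <==> t))))
Before r := t <==> (!t): (p ==> ((t || (!p)) && (p ==> ((t || (!p)) && (!p) && (p || (t ==> ((t <==> (!t)) <==> t))))) && ((!p) ==> (p || (t ==> ((t <==> (!t)) <==> t)))))) && ((!p) ==> (p || (t ==> ((t <==> (!t)) <==> t))))
Before t := r: (p ==> ((r || (!p)) && (p ==> ((r || (!p)) && (!p) && (p || (r ==> ((r <==> (!r)) <==> r))))) && ((!p) ==> (p || (r ==> ((r <==> (!r)) <==> r)))))) && ((!p) ==> (p || (r ==> ((r <==> (!r)) <==> r))))
Before t := r: (p ==> ((r || (!p)) && (p ==> ((r || (!p)) && (!p) && (p || (r ==> ((r <==> (!r)) <==> r))))) && ((!p) ==> (p || (r ==> ((r <==> (!r)) <==> r)))))) && ((!p) ==> (p || (r ==> ((r <==> (!r)) <==> r))))
Answer: WP = (p ==> ((r || (!p)) && (p ==> ((r || (!p)) && (!p) && (p || (r ==> ((r <==> (!r)) <==> r))))) && ((!p) ==> (p || (r ==> ((r <==> (!r)) <==> r)))))) && ((!p) ==> (p || (r ==> ((r <==> (!r)) <==> r))))


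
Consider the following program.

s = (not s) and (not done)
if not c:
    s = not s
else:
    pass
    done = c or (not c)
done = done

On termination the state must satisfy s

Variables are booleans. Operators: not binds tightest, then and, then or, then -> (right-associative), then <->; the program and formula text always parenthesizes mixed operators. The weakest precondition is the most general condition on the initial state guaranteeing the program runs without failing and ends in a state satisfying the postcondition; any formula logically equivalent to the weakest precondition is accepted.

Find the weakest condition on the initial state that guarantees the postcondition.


Working backward. After the program, s must hold.
Before done := done: s
Then branch requires not s; else branch requires s.
Before the if: ((not c) -> (not s)) and (c -> s)
Before s := (not s) and (not done): ((not c) -> (not ((not s) and (not done)))) and (c -> ((not s) and (not done)))
Answer: WP = ((not c) -> (not ((not s) and (not done)))) and (c -> ((not s) and (not done)))


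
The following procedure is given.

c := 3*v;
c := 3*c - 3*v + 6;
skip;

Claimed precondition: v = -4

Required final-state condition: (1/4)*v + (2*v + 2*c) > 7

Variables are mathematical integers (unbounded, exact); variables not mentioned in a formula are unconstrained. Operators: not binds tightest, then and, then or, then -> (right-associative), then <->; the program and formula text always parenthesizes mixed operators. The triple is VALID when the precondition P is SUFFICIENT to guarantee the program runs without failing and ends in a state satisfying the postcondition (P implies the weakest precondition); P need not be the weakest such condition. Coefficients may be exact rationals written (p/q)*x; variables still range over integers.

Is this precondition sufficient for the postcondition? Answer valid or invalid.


Working backward. After the program, the postcondition (1/4)*v + (2*v + 2*c) > 7 must hold; in canonical form it is 2*c + (9/4)*v > 7.
Before skip: 2*c + (9/4)*v > 7
Before c := 3*c - 3*v + 6: 6*c > (15/4)*v - 5
Before c := 3*v: (57/4)*v > -5
The weakest precondition is (57/4)*v > -5.
Check whether v = -4 implies it.
Countermodel: at the initial state v = -4, the precondition holds but the weakest precondition fails.
Answer: invalid


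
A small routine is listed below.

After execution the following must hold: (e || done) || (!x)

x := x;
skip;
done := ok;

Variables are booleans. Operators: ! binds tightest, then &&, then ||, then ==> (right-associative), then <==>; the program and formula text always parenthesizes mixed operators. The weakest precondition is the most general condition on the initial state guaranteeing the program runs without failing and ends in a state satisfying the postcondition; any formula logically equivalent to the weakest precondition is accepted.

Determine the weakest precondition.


Working backward. After the program, the postcondition (e || done) || (!x) must hold; in canonical form it is e || done || (!x).
Before done := ok: e || ok || (!x)
Before skip: e || ok || (!x)
Before x := x: e || ok || (!x)
Answer: WP = e || ok || (!x)


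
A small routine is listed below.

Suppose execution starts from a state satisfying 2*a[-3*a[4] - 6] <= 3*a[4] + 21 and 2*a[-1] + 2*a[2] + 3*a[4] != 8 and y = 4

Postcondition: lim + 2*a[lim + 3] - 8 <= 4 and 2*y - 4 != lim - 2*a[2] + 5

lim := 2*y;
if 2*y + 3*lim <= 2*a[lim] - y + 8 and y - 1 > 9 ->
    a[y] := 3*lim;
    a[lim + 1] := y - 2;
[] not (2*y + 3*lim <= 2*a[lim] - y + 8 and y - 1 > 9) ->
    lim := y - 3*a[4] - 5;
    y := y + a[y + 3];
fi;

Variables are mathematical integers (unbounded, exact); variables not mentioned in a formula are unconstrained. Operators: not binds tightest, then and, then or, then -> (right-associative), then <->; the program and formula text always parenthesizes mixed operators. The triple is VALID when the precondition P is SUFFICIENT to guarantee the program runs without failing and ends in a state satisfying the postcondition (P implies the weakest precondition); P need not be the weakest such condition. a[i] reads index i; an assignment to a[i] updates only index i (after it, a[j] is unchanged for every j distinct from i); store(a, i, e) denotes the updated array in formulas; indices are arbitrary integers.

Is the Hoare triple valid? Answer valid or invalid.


Working backward. After the program, the postcondition lim + 2*a[lim + 3] - 8 <= 4 and 2*y - 4 != lim - 2*a[2] + 5 must hold; in canonical form it is 2*a[lim + 3] + lim <= 12 and 2*a[2] + 2*y != lim + 9.
Then branch requires 2*store(store(a, y, 3*lim), lim + 1, y - 2)[lim + 3] + lim <= 12 and 2*store(store(a, y, 3*lim), lim + 1, y - 2)[2] + 2*y != lim + 9; else branch requires 2*a[-3*a[4] + y - 2] + y <= 3*a[4] + 17 and 2*a[y + 3] + 2*a[2] + 3*a[4] + y != 4.
Before the if: ((3*lim + 3*y <= 2*a[lim] + 8 and y > 10) -> (2*store(store(a, y, 3*lim), lim + 1, y - 2)[lim + 3] + lim <= 12 and 2*store(store(a, y, 3*lim), lim + 1, y - 2)[2] + 2*y != lim + 9)) and ((not (3*lim + 3*y <= 2*a[lim] + 8 and y > 10)) -> (2*a[-3*a[4] + y - 2] + y <= 3*a[4] + 17 and 2*a[y + 3] + 2*a[2] + 3*a[4] + y != 4))
Before lim := 2*y: ((9*y <= 2*a[2*y] + 8 and y > 10) -> (2*store(store(a, y, 6*y), 2*y + 1, y - 2)[2*y + 3] + 2*y <= 12 and 2*store(store(a, y, 6*y), 2*y + 1, y - 2)[2] != 9)) and ((not (9*y <= 2*a[2*y] + 8 and y > 10)) -> (2*a[-3*a[4] + y - 2] + y <= 3*a[4] + 17 and 2*a[y + 3] + 2*a[2] + 3*a[4] + y != 4))
The weakest precondition is ((9*y <= 2*a[2*y] + 8 and y > 10) -> (2*store(store(a, y, 6*y), 2*y + 1, y - 2)[2*y + 3] + 2*y <= 12 and 2*store(store(a, y, 6*y), 2*y + 1, y - 2)[2] != 9)) and ((not (9*y <= 2*a[2*y] + 8 and y > 10)) -> (2*a[-3*a[4] + y - 2] + y <= 3*a[4] + 17 and 2*a[y + 3] + 2*a[2] + 3*a[4] + y != 4)).
Check whether 2*a[-3*a[4] - 6] <= 3*a[4] + 21 and 2*a[-1] + 2*a[2] + 3*a[4] != 8 and y = 4 implies it.
Countermodel: at the initial state a = {[-1] = -6516, [2] = -15521, [4] = -2578, [7] = -3860, [8] = -3860, [9] = -3860, [11] = -3860, [7728] = -7040, [7736] = -3860, elsewhere -3860}, y = 4, the precondition holds but the weakest precondition fails.
Answer: invalid


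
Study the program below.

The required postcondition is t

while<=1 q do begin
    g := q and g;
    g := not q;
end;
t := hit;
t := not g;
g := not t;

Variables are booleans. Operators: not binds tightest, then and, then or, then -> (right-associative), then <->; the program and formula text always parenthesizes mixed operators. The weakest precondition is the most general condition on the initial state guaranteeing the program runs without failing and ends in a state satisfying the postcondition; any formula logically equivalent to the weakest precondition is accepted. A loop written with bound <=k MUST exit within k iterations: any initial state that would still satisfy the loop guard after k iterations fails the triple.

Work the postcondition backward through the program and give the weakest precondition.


Working backward. After the program, t must hold.
Before g := not t: t
Before t := not g: not g
Before t := hit: not g
Before the loop (bound <=1), unroll the exhaustion recursion (WP_0 = exit-now case; WP_j = one more guarded iteration, up to j = 1):
  WP_0: (not q) and (not g)
  WP_1: (not q) and ((not q) -> (not g))
So before the loop: (not q) and ((not q) -> (not g))
Answer: WP = (not q) and ((not q) -> (not g))


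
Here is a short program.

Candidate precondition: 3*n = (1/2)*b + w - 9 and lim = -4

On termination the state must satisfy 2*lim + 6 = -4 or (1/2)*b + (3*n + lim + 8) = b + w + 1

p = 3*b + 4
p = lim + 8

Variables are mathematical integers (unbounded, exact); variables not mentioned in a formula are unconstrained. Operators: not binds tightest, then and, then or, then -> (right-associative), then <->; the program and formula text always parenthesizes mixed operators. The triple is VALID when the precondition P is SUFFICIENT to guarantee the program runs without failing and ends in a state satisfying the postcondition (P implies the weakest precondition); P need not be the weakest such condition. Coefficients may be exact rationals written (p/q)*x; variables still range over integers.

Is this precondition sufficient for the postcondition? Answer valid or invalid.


Working backward. After the program, the postcondition 2*lim + 6 = -4 or (1/2)*b + (3*n + lim + 8) = b + w + 1 must hold; in canonical form it is 2*lim = -10 or lim + 3*n = (1/2)*b + w - 7.
Before p := lim + 8: 2*lim = -10 or lim + 3*n = (1/2)*b + w - 7
Before p := 3*b + 4: 2*lim = -10 or lim + 3*n = (1/2)*b + w - 7
The weakest precondition is 2*lim = -10 or lim + 3*n = (1/2)*b + w - 7.
Check whether 3*n = (1/2)*b + w - 9 and lim = -4 implies it.
Countermodel: at the initial state b = 18, lim = -4, n = 0, w = 0, the precondition holds but the weakest precondition fails.
Answer: invalid


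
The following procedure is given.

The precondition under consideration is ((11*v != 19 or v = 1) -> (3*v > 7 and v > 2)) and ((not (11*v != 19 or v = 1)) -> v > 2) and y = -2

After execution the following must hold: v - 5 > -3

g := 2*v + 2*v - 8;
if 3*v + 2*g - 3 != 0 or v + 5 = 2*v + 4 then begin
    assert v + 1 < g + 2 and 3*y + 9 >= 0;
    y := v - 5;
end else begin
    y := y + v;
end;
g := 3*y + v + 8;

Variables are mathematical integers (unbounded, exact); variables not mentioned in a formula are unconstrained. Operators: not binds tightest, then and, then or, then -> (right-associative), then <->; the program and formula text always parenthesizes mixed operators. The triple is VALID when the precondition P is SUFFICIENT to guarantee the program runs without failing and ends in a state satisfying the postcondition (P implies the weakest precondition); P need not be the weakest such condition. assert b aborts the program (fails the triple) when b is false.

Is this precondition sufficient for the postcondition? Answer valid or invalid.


Working backward. After the program, the postcondition v - 5 > -3 must hold; in canonical form it is v > 2.
Before g := 3*y + v + 8: v > 2
Then branch requires v < g + 1 and 3*y >= -9 and v > 2; else branch requires v > 2.
Before the if: ((2*g + 3*v != 3 or v = 1) -> (v < g + 1 and 3*y >= -9 and v > 2)) and ((not (2*g + 3*v != 3 or v = 1)) -> v > 2)
Before g := 2*v + 2*v - 8: ((11*v != 19 or v = 1) -> (3*v > 7 and 3*y >= -9 and v > 2)) and ((not (11*v != 19 or v = 1)) -> v > 2)
The weakest precondition is ((11*v != 19 or v = 1) -> (3*v > 7 and 3*y >= -9 and v > 2)) and ((not (11*v != 19 or v = 1)) -> v > 2).
Check whether ((11*v != 19 or v = 1) -> (3*v > 7 and v > 2)) and ((not (11*v != 19 or v = 1)) -> v > 2) and y = -2 implies it.
Every state satisfying the precondition satisfies the weakest precondition: the implication holds.
Answer: valid


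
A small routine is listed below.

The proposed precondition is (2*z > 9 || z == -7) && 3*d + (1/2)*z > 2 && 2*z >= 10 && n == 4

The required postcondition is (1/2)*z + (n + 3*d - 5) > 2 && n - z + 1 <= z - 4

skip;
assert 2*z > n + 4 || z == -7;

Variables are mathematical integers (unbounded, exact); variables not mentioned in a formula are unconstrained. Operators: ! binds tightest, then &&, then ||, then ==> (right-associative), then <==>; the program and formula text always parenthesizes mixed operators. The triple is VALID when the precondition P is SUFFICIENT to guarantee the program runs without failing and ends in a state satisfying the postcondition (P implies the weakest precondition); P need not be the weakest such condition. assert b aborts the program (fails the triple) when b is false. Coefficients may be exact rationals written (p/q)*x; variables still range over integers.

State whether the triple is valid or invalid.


Working backward. After the program, the postcondition (1/2)*z + (n + 3*d - 5) > 2 && n - z + 1 <= z - 4 must hold; in canonical form it is 3*d + n + (1/2)*z > 7 && n <= 2*z - 5.
Before assert 2*z > n + 4 || z == -7: (2*z > n + 4 || z == -7) && 3*d + n + (1/2)*z > 7 && n <= 2*z - 5
Before skip: (2*z > n + 4 || z == -7) && 3*d + n + (1/2)*z > 7 && n <= 2*z - 5
The weakest precondition is (2*z > n + 4 || z == -7) && 3*d + n + (1/2)*z > 7 && n <= 2*z - 5.
Check whether (2*z > 9 || z == -7) && 3*d + (1/2)*z > 2 && 2*z >= 10 && n == 4 implies it.
Countermodel: at the initial state d = 0, n = 4, z = 5, the precondition holds but the weakest precondition fails.
Answer: invalid


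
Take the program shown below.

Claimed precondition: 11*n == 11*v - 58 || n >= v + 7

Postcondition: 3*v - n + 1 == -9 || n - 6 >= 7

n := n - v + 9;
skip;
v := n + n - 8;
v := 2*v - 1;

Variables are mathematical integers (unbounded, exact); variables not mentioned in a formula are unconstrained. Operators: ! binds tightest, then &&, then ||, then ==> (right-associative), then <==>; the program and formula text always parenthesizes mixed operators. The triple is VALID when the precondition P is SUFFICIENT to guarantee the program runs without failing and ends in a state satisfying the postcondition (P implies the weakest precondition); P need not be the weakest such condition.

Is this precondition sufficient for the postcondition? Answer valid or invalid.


Working backward. After the program, the postcondition 3*v - n + 1 == -9 || n - 6 >= 7 must hold; in canonical form it is 3*v == n - 10 || n >= 13.
Before v := 2*v - 1: 6*v == n - 7 || n >= 13
Before v := n + n - 8: 11*n == 41 || n >= 13
Before skip: 11*n == 41 || n >= 13
Before n := n - v + 9: 11*n == 11*v - 58 || n >= v + 4
The weakest precondition is 11*n == 11*v - 58 || n >= v + 4.
Check whether 11*n == 11*v - 58 || n >= v + 7 implies it.
Every state satisfying the precondition satisfies the weakest precondition: the implication holds.
Answer: valid


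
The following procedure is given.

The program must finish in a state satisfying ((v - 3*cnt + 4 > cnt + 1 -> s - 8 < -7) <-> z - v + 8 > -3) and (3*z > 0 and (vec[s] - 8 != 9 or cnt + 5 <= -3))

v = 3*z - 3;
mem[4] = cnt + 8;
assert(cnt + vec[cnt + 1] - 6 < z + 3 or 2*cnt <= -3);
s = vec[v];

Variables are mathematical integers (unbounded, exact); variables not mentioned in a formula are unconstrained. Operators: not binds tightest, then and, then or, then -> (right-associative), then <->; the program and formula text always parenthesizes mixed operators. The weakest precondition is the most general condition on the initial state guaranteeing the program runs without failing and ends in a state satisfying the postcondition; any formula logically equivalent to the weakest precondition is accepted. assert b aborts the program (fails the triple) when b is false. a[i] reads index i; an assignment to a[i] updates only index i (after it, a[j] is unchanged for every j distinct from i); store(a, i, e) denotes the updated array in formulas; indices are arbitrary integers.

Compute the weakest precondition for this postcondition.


Working backward. After the program, the postcondition ((v - 3*cnt + 4 > cnt + 1 -> s - 8 < -7) <-> z - v + 8 > -3) and (3*z > 0 and (vec[s] - 8 != 9 or cnt + 5 <= -3)) must hold; in canonical form it is ((v > 4*cnt - 3 -> s < 1) <-> z > v - 11) and 3*z > 0 and (vec[s] != 17 or cnt <= -8).
Before s := vec[v]: ((v > 4*cnt - 3 -> vec[v] < 1) <-> z > v - 11) and 3*z > 0 and (vec[vec[v]] != 17 or cnt <= -8)
Before assert cnt + vec[cnt + 1] - 6 < z + 3 or 2*cnt <= -3: (vec[cnt + 1] + cnt < z + 9 or 2*cnt <= -3) and ((v > 4*cnt - 3 -> vec[v] < 1) <-> z > v - 11) and 3*z > 0 and (vec[vec[v]] != 17 or cnt <= -8)
Before mem[4] := cnt + 8: (vec[cnt + 1] + cnt < z + 9 or 2*cnt <= -3) and ((v > 4*cnt - 3 -> vec[v] < 1) <-> z > v - 11) and 3*z > 0 and (vec[vec[v]] != 17 or cnt <= -8)
Before v := 3*z - 3: (vec[cnt + 1] + cnt < z + 9 or 2*cnt <= -3) and ((3*z > 4*cnt -> vec[3*z - 3] < 1) <-> 2*z < 14) and 3*z > 0 and (vec[vec[3*z - 3]] != 17 or cnt <= -8)
Answer: WP = (vec[cnt + 1] + cnt < z + 9 or 2*cnt <= -3) and ((3*z > 4*cnt -> vec[3*z - 3] < 1) <-> 2*z < 14) and 3*z > 0 and (vec[vec[3*z - 3]] != 17 or cnt <= -8)


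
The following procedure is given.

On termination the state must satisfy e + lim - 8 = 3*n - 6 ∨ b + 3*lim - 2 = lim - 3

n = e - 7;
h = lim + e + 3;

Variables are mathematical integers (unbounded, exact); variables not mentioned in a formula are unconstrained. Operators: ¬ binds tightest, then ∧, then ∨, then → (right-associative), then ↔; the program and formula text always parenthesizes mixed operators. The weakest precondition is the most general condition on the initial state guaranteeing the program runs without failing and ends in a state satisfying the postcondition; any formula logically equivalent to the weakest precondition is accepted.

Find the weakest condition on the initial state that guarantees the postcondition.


Working backward. After the program, the postcondition e + lim - 8 = 3*n - 6 ∨ b + 3*lim - 2 = lim - 3 must hold; in canonical form it is e + lim = 3*n + 2 ∨ b + 2*lim = -1.
Before h := lim + e + 3: e + lim = 3*n + 2 ∨ b + 2*lim = -1
Before n := e - 7: lim = 2*e - 19 ∨ b + 2*lim = -1
Answer: WP = lim = 2*e - 19 ∨ b + 2*lim = -1


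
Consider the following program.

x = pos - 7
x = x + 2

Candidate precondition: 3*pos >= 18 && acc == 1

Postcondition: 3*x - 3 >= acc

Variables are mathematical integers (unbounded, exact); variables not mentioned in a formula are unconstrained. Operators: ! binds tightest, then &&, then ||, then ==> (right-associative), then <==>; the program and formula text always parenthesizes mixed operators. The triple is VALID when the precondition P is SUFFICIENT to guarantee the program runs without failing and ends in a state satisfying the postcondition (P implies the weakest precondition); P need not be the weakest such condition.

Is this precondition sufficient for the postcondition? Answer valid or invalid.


Working backward. After the program, the postcondition 3*x - 3 >= acc must hold; in canonical form it is 3*x >= acc + 3.
Before x := x + 2: 3*x >= acc - 3
Before x := pos - 7: 3*pos >= acc + 18
The weakest precondition is 3*pos >= acc + 18.
Check whether 3*pos >= 18 && acc == 1 implies it.
Countermodel: at the initial state acc = 1, pos = 6, the precondition holds but the weakest precondition fails.
Answer: invalid


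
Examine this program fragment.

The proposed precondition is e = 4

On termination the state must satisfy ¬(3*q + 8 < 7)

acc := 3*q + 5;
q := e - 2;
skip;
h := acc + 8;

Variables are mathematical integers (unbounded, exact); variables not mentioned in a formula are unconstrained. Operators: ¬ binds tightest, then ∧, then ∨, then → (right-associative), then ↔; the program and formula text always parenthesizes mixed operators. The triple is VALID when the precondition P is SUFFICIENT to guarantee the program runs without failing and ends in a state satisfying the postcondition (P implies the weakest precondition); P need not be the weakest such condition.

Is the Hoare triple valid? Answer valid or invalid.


Working backward. After the program, the postcondition ¬(3*q + 8 < 7) must hold; in canonical form it is ¬(3*q < -1).
Before h := acc + 8: ¬(3*q < -1)
Before skip: ¬(3*q < -1)
Before q := e - 2: ¬(3*e < 5)
Before acc := 3*q + 5: ¬(3*e < 5)
The weakest precondition is ¬(3*e < 5).
Check whether e = 4 implies it.
Every state satisfying the precondition satisfies the weakest precondition: the implication holds.
Answer: valid


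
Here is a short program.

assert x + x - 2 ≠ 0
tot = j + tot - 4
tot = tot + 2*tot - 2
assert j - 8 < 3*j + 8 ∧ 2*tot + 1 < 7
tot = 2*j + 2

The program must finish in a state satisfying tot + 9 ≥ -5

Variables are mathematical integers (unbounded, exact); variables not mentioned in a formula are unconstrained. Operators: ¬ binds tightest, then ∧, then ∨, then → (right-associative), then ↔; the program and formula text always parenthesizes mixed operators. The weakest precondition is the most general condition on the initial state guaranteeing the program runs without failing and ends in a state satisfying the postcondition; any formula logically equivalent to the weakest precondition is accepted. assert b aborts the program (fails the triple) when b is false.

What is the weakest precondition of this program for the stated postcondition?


Working backward. After the program, the postcondition tot + 9 ≥ -5 must hold; in canonical form it is tot ≥ -14.
Before tot := 2*j + 2: 2*j ≥ -16
Before assert j - 8 < 3*j + 8 ∧ 2*tot + 1 < 7: 2*j > -16 ∧ 2*tot < 6 ∧ 2*j ≥ -16
Before tot := tot + 2*tot - 2: 2*j > -16 ∧ 6*tot < 10 ∧ 2*j ≥ -16
Before tot := j + tot - 4: 2*j > -16 ∧ 6*j + 6*tot < 34 ∧ 2*j ≥ -16
Before assert x + x - 2 ≠ 0: 2*x ≠ 2 ∧ 2*j > -16 ∧ 6*j + 6*tot < 34 ∧ 2*j ≥ -16
Answer: WP = 2*x ≠ 2 ∧ 2*j > -16 ∧ 6*j + 6*tot < 34 ∧ 2*j ≥ -16


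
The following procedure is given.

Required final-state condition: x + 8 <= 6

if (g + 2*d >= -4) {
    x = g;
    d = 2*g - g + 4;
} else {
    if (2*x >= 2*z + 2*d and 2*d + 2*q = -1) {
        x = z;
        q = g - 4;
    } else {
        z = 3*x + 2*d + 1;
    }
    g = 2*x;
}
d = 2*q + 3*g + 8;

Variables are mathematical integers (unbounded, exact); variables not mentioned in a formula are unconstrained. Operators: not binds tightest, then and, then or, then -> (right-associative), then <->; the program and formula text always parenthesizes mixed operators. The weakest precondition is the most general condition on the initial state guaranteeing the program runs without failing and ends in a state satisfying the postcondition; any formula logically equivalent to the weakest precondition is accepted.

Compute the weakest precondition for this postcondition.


Working backward. After the program, the postcondition x + 8 <= 6 must hold; in canonical form it is x <= -2.
Before d := 2*q + 3*g + 8: x <= -2
Then branch requires g <= -2; else branch requires ((2*x >= 2*d + 2*z and 2*d + 2*q = -1) -> z <= -2) and ((not (2*x >= 2*d + 2*z and 2*d + 2*q = -1)) -> x <= -2).
Before the if: (2*d + g >= -4 -> g <= -2) and ((not (2*d + g >= -4)) -> (((2*x >= 2*d + 2*z and 2*d + 2*q = -1) -> z <= -2) and ((not (2*x >= 2*d + 2*z and 2*d + 2*q = -1)) -> x <= -2)))
Answer: WP = (2*d + g >= -4 -> g <= -2) and ((not (2*d + g >= -4)) -> (((2*x >= 2*d + 2*z and 2*d + 2*q = -1) -> z <= -2) and ((not (2*x >= 2*d + 2*z and 2*d + 2*q = -1)) -> x <= -2)))


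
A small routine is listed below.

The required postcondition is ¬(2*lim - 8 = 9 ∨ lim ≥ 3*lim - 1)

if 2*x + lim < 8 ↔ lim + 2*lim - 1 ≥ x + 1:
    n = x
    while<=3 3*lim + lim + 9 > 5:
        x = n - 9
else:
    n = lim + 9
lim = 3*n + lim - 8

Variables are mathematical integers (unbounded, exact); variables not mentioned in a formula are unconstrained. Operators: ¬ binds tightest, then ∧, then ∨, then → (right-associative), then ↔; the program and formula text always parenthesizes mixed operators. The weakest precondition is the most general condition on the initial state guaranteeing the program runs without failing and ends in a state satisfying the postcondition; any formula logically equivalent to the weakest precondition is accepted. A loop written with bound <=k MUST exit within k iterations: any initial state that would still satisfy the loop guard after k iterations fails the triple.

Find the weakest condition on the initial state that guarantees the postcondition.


Working backward. After the program, the postcondition ¬(2*lim - 8 = 9 ∨ lim ≥ 3*lim - 1) must hold; in canonical form it is ¬(2*lim = 17 ∨ 2*lim ≤ 1).
Before lim := 3*n + lim - 8: ¬(2*lim + 6*n = 33 ∨ 2*lim + 6*n ≤ 17)
Then branch requires (4*lim > -4 → ((4*lim > -4 → ((4*lim > -4 → ((¬(4*lim > -4)) ∧ (¬(2*lim + 6*x = 33 ∨ 2*lim + 6*x ≤ 17)))) ∧ ((¬(4*lim > -4)) → (¬(2*lim + 6*x = 33 ∨ 2*lim + 6*x ≤ 17))))) ∧ ((¬(4*lim > -4)) → (¬(2*lim + 6*x = 33 ∨ 2*lim + 6*x ≤ 17))))) ∧ ((¬(4*lim > -4)) → (¬(2*lim + 6*x = 33 ∨ 2*lim + 6*x ≤ 17))); else branch requires ¬(8*lim = -21 ∨ 8*lim ≤ -37).
Before the if: ((lim + 2*x < 8 ↔ 3*lim ≥ x + 2) → ((4*lim > -4 → ((4*lim > -4 → ((4*lim > -4 → ((¬(4*lim > -4)) ∧ (¬(2*lim + 6*x = 33 ∨ 2*lim + 6*x ≤ 17)))) ∧ ((¬(4*lim > -4)) → (¬(2*lim + 6*x = 33 ∨ 2*lim + 6*x ≤ 17))))) ∧ ((¬(4*lim > -4)) → (¬(2*lim + 6*x = 33 ∨ 2*lim + 6*x ≤ 17))))) ∧ ((¬(4*lim > -4)) → (¬(2*lim + 6*x = 33 ∨ 2*lim + 6*x ≤ 17))))) ∧ ((¬(lim + 2*x < 8 ↔ 3*lim ≥ x + 2)) → (¬(8*lim = -21 ∨ 8*lim ≤ -37)))
Answer: WP = ((lim + 2*x < 8 ↔ 3*lim ≥ x + 2) → ((4*lim > -4 → ((4*lim > -4 → ((4*lim > -4 → ((¬(4*lim > -4)) ∧ (¬(2*lim + 6*x = 33 ∨ 2*lim + 6*x ≤ 17)))) ∧ ((¬(4*lim > -4)) → (¬(2*lim + 6*x = 33 ∨ 2*lim + 6*x ≤ 17))))) ∧ ((¬(4*lim > -4)) → (¬(2*lim + 6*x = 33 ∨ 2*lim + 6*x ≤ 17))))) ∧ ((¬(4*lim > -4)) → (¬(2*lim + 6*x = 33 ∨ 2*lim + 6*x ≤ 17))))) ∧ ((¬(lim + 2*x < 8 ↔ 3*lim ≥ x + 2)) → (¬(8*lim = -21 ∨ 8*lim ≤ -37)))


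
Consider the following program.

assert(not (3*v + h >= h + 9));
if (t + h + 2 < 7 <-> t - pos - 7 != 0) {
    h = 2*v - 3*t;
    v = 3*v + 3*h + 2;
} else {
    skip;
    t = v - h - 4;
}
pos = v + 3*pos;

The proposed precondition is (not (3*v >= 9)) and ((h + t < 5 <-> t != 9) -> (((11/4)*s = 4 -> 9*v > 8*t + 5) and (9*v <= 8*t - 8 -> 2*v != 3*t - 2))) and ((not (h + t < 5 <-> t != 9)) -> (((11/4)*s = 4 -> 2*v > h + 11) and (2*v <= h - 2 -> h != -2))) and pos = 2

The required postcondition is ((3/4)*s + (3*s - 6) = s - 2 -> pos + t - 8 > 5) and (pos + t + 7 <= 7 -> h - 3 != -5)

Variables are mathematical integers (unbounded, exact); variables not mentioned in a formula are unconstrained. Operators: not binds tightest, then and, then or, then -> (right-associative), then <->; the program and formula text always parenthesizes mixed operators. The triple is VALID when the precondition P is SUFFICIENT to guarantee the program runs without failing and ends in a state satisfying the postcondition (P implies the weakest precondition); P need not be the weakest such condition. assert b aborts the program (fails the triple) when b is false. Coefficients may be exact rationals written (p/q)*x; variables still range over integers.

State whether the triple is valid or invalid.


Working backward. After the program, the postcondition ((3/4)*s + (3*s - 6) = s - 2 -> pos + t - 8 > 5) and (pos + t + 7 <= 7 -> h - 3 != -5) must hold; in canonical form it is ((11/4)*s = 4 -> pos + t > 13) and (pos + t <= 0 -> h != -2).
Before pos := v + 3*pos: ((11/4)*s = 4 -> 3*pos + t + v > 13) and (3*pos + t + v <= 0 -> h != -2)
Then branch requires ((11/4)*s = 4 -> 3*pos + 9*v > 8*t + 11) and (3*pos + 9*v <= 8*t - 2 -> 2*v != 3*t - 2); else branch requires ((11/4)*s = 4 -> 3*pos + 2*v > h + 17) and (3*pos + 2*v <= h + 4 -> h != -2).
Before the if: ((h + t < 5 <-> t != pos + 7) -> (((11/4)*s = 4 -> 3*pos + 9*v > 8*t + 11) and (3*pos + 9*v <= 8*t - 2 -> 2*v != 3*t - 2))) and ((not (h + t < 5 <-> t != pos + 7)) -> (((11/4)*s = 4 -> 3*pos + 2*v > h + 17) and (3*pos + 2*v <= h + 4 -> h != -2)))
Before assert not (3*v + h >= h + 9): (not (3*v >= 9)) and ((h + t < 5 <-> t != pos + 7) -> (((11/4)*s = 4 -> 3*pos + 9*v > 8*t + 11) and (3*pos + 9*v <= 8*t - 2 -> 2*v != 3*t - 2))) and ((not (h + t < 5 <-> t != pos + 7)) -> (((11/4)*s = 4 -> 3*pos + 2*v > h + 17) and (3*pos + 2*v <= h + 4 -> h != -2)))
The weakest precondition is (not (3*v >= 9)) and ((h + t < 5 <-> t != pos + 7) -> (((11/4)*s = 4 -> 3*pos + 9*v > 8*t + 11) and (3*pos + 9*v <= 8*t - 2 -> 2*v != 3*t - 2))) and ((not (h + t < 5 <-> t != pos + 7)) -> (((11/4)*s = 4 -> 3*pos + 2*v > h + 17) and (3*pos + 2*v <= h + 4 -> h != -2))).
Check whether (not (3*v >= 9)) and ((h + t < 5 <-> t != 9) -> (((11/4)*s = 4 -> 9*v > 8*t + 5) and (9*v <= 8*t - 8 -> 2*v != 3*t - 2))) and ((not (h + t < 5 <-> t != 9)) -> (((11/4)*s = 4 -> 2*v > h + 11) and (2*v <= h - 2 -> h != -2))) and pos = 2 implies it.
Every state satisfying the precondition satisfies the weakest precondition: the implication holds.
Answer: valid
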